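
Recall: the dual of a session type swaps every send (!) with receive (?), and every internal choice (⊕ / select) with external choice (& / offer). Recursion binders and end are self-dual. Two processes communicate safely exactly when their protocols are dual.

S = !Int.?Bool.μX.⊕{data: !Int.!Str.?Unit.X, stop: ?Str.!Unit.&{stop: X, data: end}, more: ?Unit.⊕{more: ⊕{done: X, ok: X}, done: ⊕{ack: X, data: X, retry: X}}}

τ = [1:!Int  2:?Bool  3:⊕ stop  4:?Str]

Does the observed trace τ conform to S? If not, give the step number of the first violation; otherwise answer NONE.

NONE

step 1: !Int  ✓  state: ?Bool.μX.…
step 2: ?Bool  ✓  state: μX.…
step 3: ⊕ stop  ✓  state: ?Str.!Unit.&{stop: μX.…, data: end}
step 4: ?Str  ✓  state: !Unit.&{stop: μX.…, data: end}
τ conforms to S (length 4)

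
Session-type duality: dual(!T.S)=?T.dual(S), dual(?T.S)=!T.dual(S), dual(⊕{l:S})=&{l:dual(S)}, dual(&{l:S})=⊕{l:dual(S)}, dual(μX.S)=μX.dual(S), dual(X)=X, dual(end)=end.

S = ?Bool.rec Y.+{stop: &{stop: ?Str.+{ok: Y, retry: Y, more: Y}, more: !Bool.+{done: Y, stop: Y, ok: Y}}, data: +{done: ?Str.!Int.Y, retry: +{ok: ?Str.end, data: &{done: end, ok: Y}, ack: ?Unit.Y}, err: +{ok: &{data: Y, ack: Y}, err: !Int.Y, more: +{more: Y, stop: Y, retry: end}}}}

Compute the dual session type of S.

!Bool.rec Y.&{stop: +{stop: !Str.&{ok: Y, retry: Y, more: Y}, more: ?Bool.&{done: Y, stop: Y, ok: Y}}, data: &{done: !Str.?Int.Y, retry: &{ok: !Str.end, data: +{done: end, ok: Y}, ack: !Unit.Y}, err: &{ok: +{data: Y, ack: Y}, err: ?Int.Y, more: &{more: Y, stop: Y, retry: end}}}}

?Bool → !Bool
  rec Y → rec Y  (rec unchanged)
    +{stop,data} → &{stop,data}  (select→offer)
      [stop]
        &{stop,more} → +{stop,more}  (offer→select)
          [stop]
            ?Str → !Str
              +{ok,retry,more} → &{ok,retry,more}  (select→offer)
                [ok]
                  Y self-dual
                [retry]
                  Y self-dual
                [more]
                  Y self-dual
          [more]
            !Bool → ?Bool
              +{done,stop,ok} → &{done,stop,ok}  (select→offer)
                [done]
                  Y self-dual
                [stop]
                  Y self-dual
                [ok]
                  Y self-dual
      [data]
        +{done,retry,err} → &{done,retry,err}  (select→offer)
          [done]
            ?Str → !Str
              !Int → ?Int
                Y self-dual
          [retry]
            +{ok,data,ack} → &{ok,data,ack}  (select→offer)
              [ok]
                ?Str → !Str
                  end self-dual
              [data]
                &{done,ok} → +{done,ok}  (offer→select)
                  [done]
                    end self-dual
                  [ok]
                    Y self-dual
              [ack]
                ?Unit → !Unit
                  Y self-dual
          [err]
            +{ok,err,more} → &{ok,err,more}  (select→offer)
              [ok]
                &{data,ack} → +{data,ack}  (offer→select)
                  [data]
                    Y self-dual
                  [ack]
                    Y self-dual
              [err]
                !Int → ?Int
                  Y self-dual
              [more]
                +{more,stop,retry} → &{more,stop,retry}  (select→offer)
                  [more]
                    Y self-dual
                  [stop]
                    Y self-dual
                  [retry]
                    end self-dual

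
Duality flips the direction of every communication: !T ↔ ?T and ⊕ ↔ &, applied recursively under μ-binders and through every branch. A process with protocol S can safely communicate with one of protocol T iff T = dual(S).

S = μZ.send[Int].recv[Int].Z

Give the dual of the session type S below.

μZ.recv[Int].send[Int].Z

μZ = μZ  (μ self-dual)
  send[Int] = recv[Int]
    recv[Int] = send[Int]
      dual(Z) = Z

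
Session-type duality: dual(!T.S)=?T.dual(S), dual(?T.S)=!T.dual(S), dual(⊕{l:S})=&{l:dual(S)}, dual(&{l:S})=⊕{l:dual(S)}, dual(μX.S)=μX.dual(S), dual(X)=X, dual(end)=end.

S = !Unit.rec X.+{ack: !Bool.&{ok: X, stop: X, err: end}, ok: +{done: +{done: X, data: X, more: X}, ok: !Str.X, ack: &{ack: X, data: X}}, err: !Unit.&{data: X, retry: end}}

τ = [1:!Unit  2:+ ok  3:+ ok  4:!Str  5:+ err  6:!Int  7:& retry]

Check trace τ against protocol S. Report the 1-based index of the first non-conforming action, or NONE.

6

@1 !Unit  ok  state: rec X.…
@2 + ok  ok  state: +{done: +{done: rec X.…, data: rec X.…, more: rec X.…}, ok: !Str.rec X.…, ack: &{ack: rec X.…, data: rec X.…}}
@3 + ok  ok  state: !Str.rec X.…
@4 !Str  ok  state: rec X.…
@5 + err  ok  state: !Unit.&{data: rec X.…, retry: end}
@6 got !Int, protocol expects !Unit  ✗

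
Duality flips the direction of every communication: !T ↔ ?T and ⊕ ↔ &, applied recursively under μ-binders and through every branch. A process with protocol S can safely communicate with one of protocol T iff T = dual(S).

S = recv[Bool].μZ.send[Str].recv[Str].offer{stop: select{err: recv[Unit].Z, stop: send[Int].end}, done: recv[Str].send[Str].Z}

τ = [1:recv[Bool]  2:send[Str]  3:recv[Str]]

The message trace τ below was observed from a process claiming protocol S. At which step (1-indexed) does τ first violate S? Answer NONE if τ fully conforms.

@1 recv[Bool]  ✓  cont: μZ.…
@2 send[Str]  ✓  cont: recv[Str].offer{stop: select{err: recv[Unit].μZ.…, stop: send[Int].end}, done: recv[Str].send[Str].μZ.…}
@3 recv[Str]  ✓  cont: offer{stop: select{err: recv[Unit].μZ.…, stop: send[Int].end}, done: recv[Str].send[Str].μZ.…}
τ conforms to S (length 3)

NONE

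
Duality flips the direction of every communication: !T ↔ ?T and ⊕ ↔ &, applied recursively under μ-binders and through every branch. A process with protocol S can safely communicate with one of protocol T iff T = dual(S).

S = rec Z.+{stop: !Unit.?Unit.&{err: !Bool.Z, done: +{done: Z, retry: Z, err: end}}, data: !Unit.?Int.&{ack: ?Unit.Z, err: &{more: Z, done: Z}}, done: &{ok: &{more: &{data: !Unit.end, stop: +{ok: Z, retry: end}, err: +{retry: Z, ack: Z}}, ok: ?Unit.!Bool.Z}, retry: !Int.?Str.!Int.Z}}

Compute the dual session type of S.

rec Z = rec Z  (binder kept)
  +{stop,data,done} = &{stop,data,done}  (internal→external)
    [stop]
      !Unit = ?Unit
        ?Unit = !Unit
          &{err,done} = +{err,done}  (offer→select)
            [err]
              !Bool = ?Bool
                Z ↦ Z
            [done]
              +{done,retry,err} = &{done,retry,err}  (internal→external)
                [done]
                  Z ↦ Z
                [retry]
                  Z ↦ Z
                [err]
                  end ↦ end
    [data]
      !Unit = ?Unit
        ?Int = !Int
          &{ack,err} = +{ack,err}  (offer→select)
            [ack]
              ?Unit = !Unit
                Z ↦ Z
            [err]
              &{more,done} = +{more,done}  (offer→select)
                [more]
                  Z ↦ Z
                [done]
                  Z ↦ Z
    [done]
      &{ok,retry} = +{ok,retry}  (offer→select)
        [ok]
          &{more,ok} = +{more,ok}  (offer→select)
            [more]
              &{data,stop,err} = +{data,stop,err}  (offer→select)
                [data]
                  !Unit = ?Unit
                    end ↦ end
                [stop]
                  +{ok,retry} = &{ok,retry}  (internal→external)
                    [ok]
                      Z ↦ Z
                    [retry]
                      end ↦ end
                [err]
                  +{retry,ack} = &{retry,ack}  (internal→external)
                    [retry]
                      Z ↦ Z
                    [ack]
                      Z ↦ Z
            [ok]
              ?Unit = !Unit
                !Bool = ?Bool
                  Z ↦ Z
        [retry]
          !Int = ?Int
            ?Str = !Str
              !Int = ?Int
                Z ↦ Z

rec Z.&{stop: ?Unit.!Unit.+{err: ?Bool.Z, done: &{done: Z, retry: Z, err: end}}, data: ?Unit.!Int.+{ack: !Unit.Z, err: +{more: Z, done: Z}}, done: +{ok: +{more: +{data: ?Unit.end, stop: &{ok: Z, retry: end}, err: &{retry: Z, ack: Z}}, ok: !Unit.?Bool.Z}, retry: ?Int.!Str.?Int.Z}}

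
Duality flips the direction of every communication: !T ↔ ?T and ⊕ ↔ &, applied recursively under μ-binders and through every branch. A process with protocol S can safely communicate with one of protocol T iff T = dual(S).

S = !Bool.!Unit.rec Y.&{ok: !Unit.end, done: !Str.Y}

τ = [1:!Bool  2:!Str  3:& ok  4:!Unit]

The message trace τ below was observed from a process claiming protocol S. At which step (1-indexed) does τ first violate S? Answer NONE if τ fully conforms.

[1] !Bool  ok  residual = !Unit.rec Y.…
[2] got !Str, protocol expects !Unit  ✗

2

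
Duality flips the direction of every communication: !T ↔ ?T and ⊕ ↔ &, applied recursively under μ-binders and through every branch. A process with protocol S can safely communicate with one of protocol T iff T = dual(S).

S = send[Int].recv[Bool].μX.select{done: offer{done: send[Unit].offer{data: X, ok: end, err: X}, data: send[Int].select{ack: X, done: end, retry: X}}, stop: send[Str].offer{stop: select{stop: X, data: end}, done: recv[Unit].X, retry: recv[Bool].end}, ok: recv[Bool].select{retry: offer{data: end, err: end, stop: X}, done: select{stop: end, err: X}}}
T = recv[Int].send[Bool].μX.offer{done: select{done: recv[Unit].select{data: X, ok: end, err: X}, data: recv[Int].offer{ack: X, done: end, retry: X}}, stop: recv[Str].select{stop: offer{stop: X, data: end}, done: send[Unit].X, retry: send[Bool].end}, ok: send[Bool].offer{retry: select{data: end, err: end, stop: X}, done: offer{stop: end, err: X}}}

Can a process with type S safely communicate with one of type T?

send[Int] ‖ recv[Int]  ok
  recv[Bool] ‖ send[Bool]  ok
    μX ‖ μX  ok (rec unchanged)
      select{done,stop,ok} ‖ offer{done,stop,ok}  ok labels match
        case done:
          offer{done,data} ‖ select{done,data}  ok labels match
            case done:
              send[Unit] ‖ recv[Unit]  ok
                offer{data,ok,err} ‖ select{data,ok,err}  ok labels match
                  case data:
                    X ‖ X  ok
                  case ok:
                    end ‖ end  ok
                  case err:
                    X ‖ X  ok
            case data:
              send[Int] ‖ recv[Int]  ok
                select{ack,done,retry} ‖ offer{ack,done,retry}  ok labels match
                  case ack:
                    X ‖ X  ok
                  case done:
                    end ‖ end  ok
                  case retry:
                    X ‖ X  ok
        case stop:
          send[Str] ‖ recv[Str]  ok
            offer{stop,done,retry} ‖ select{stop,done,retry}  ok labels match
              case stop:
                select{stop,data} ‖ offer{stop,data}  ok labels match
                  case stop:
                    X ‖ X  ok
                  case data:
                    end ‖ end  ok
              case done:
                recv[Unit] ‖ send[Unit]  ok
                  X ‖ X  ok
              case retry:
                recv[Bool] ‖ send[Bool]  ok
                  end ‖ end  ok
        case ok:
          recv[Bool] ‖ send[Bool]  ok
            select{retry,done} ‖ offer{retry,done}  ok labels match
              case retry:
                offer{data,err,stop} ‖ select{data,err,stop}  ok labels match
                  case data:
                    end ‖ end  ok
                  case err:
                    end ‖ end  ok
                  case stop:
                    X ‖ X  ok
              case done:
                select{stop,err} ‖ offer{stop,err}  ok labels match
                  case stop:
                    end ‖ end  ok
                  case err:
                    X ‖ X  ok

YES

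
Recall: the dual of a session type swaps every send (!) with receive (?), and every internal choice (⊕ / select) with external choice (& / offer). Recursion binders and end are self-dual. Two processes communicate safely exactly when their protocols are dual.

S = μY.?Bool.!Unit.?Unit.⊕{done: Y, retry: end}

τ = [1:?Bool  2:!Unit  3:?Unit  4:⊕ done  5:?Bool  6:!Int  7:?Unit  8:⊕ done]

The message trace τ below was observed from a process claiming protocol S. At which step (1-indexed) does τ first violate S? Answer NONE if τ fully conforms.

6

@1 ?Bool  match  residual = !Unit.?Unit.⊕{done: μY.…, retry: end}
@2 !Unit  match  residual = ?Unit.⊕{done: μY.…, retry: end}
@3 ?Unit  match  residual = ⊕{done: μY.…, retry: end}
@4 ⊕ done  match  residual = μY.…
@5 ?Bool  match  residual = !Unit.?Unit.⊕{done: μY.…, retry: end}
@6 got !Int, protocol expects !Unit  ✗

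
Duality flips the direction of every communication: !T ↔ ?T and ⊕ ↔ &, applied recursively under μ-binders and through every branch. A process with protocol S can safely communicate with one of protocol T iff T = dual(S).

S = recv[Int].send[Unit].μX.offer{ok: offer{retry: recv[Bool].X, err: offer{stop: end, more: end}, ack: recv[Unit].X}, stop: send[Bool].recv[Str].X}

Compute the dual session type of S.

recv[Int] → send[Int]
  send[Unit] → recv[Unit]
    μX → μX  (rec unchanged)
      offer{ok,stop} → select{ok,stop}  (&→⊕)
        • ok:
          offer{retry,err,ack} → select{retry,err,ack}  (&→⊕)
            • retry:
              recv[Bool] → send[Bool]
                dual(X) = X
            • err:
              offer{stop,more} → select{stop,more}  (&→⊕)
                • stop:
                  dual(end) = end
                • more:
                  dual(end) = end
            • ack:
              recv[Unit] → send[Unit]
                dual(X) = X
        • stop:
          send[Bool] → recv[Bool]
            recv[Str] → send[Str]
              dual(X) = X

send[Int].recv[Unit].μX.select{ok: select{retry: send[Bool].X, err: select{stop: end, more: end}, ack: send[Unit].X}, stop: recv[Bool].send[Str].X}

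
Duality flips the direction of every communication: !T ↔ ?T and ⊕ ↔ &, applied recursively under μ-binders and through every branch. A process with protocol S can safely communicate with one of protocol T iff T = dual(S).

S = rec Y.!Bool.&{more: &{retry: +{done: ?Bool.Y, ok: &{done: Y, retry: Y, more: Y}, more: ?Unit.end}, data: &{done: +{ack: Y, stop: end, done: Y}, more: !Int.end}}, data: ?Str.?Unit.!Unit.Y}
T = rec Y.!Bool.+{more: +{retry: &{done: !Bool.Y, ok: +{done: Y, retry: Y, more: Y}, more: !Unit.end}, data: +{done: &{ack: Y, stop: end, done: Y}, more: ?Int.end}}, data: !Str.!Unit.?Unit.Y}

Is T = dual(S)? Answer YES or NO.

rec Y | rec Y  ok (binder kept)
  !Bool | !Bool  ✗ same direction on both sides — not dual

NO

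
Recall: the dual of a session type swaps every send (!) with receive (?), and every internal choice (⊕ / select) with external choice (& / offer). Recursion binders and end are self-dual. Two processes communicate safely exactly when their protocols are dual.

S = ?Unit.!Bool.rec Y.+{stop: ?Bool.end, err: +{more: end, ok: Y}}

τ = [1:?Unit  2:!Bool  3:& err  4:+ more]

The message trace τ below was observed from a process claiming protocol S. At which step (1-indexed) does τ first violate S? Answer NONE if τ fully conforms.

3

step 1: ?Unit  ok  state: !Bool.rec Y.…
step 2: !Bool  ok  state: rec Y.…
step 3: got & err, protocol expects + stop or + err  ✗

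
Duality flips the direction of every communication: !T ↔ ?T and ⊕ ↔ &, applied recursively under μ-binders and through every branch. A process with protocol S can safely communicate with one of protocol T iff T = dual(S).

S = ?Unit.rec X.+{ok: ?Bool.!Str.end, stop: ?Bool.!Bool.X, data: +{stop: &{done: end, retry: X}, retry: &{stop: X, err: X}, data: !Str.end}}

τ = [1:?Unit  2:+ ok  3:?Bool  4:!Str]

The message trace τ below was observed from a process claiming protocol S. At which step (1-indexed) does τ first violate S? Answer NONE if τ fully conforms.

NONE

[1] ?Unit  ok  residual = rec X.…
[2] + ok  ok  residual = ?Bool.!Str.end
[3] ?Bool  ok  residual = !Str.end
[4] !Str  ok  residual = end
all 4 steps conform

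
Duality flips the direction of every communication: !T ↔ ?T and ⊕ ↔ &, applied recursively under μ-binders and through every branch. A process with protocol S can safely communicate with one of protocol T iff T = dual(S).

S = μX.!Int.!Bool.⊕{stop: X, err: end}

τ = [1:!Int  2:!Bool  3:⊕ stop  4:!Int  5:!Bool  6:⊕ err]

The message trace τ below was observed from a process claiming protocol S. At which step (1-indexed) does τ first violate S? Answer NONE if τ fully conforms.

step 1: !Int  match  residual = !Bool.⊕{stop: μX.…, err: end}
step 2: !Bool  match  residual = ⊕{stop: μX.…, err: end}
step 3: ⊕ stop  match  residual = μX.…
step 4: !Int  match  residual = !Bool.⊕{stop: μX.…, err: end}
step 5: !Bool  match  residual = ⊕{stop: μX.…, err: end}
step 6: ⊕ err  match  residual = end
trace exhausted — no violation

NONE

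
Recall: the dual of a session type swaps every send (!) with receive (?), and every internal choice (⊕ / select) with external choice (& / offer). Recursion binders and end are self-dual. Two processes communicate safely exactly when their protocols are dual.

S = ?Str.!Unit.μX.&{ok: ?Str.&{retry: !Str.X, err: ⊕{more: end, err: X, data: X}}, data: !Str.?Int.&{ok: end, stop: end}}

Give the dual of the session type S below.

?Str → !Str
  !Unit → ?Unit
    μX → μX  (rec unchanged)
      &{ok,data} → ⊕{ok,data}  (external→internal)
        [ok]
          ?Str → !Str
            &{retry,err} → ⊕{retry,err}  (external→internal)
              [retry]
                !Str → ?Str
                  dual(X) = X
              [err]
                ⊕{more,err,data} → &{more,err,data}  (internal→external)
                  [more]
                    dual(end) = end
                  [err]
                    dual(X) = X
                  [data]
                    dual(X) = X
        [data]
          !Str → ?Str
            ?Int → !Int
              &{ok,stop} → ⊕{ok,stop}  (external→internal)
                [ok]
                  dual(end) = end
                [stop]
                  dual(end) = end

!Str.?Unit.μX.⊕{ok: !Str.⊕{retry: ?Str.X, err: &{more: end, err: X, data: X}}, data: ?Str.!Int.⊕{ok: end, stop: end}}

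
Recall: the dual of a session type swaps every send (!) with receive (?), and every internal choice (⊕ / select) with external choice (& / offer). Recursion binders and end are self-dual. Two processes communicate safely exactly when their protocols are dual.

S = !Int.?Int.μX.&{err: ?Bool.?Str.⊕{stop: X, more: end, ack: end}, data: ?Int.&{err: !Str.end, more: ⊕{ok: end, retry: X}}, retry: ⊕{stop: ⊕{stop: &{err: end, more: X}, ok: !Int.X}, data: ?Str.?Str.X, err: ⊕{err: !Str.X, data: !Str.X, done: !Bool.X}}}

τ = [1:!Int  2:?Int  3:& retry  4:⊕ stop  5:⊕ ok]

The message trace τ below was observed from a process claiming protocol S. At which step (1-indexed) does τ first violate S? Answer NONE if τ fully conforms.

step 1: !Int  ok  state: ?Int.μX.…
step 2: ?Int  ok  state: μX.…
step 3: & retry  ok  state: ⊕{stop: ⊕{stop: &{err: end, more: μX.…}, ok: !Int.μX.…}, data: ?Str.?Str.μX.…, err: ⊕{err: !Str.μX.…, data: !Str.μX.…, done: !Bool.μX.…}}
step 4: ⊕ stop  ok  state: ⊕{stop: &{err: end, more: μX.…}, ok: !Int.μX.…}
step 5: ⊕ ok  ok  state: !Int.μX.…
τ conforms to S (length 5)

NONE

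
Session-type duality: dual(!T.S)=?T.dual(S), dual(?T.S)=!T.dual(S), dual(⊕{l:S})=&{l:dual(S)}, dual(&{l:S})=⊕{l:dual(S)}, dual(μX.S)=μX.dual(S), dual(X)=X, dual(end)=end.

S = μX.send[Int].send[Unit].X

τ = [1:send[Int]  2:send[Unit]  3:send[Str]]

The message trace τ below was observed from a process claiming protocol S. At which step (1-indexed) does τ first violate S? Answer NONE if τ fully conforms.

@1 send[Int]  ✓  residual = send[Unit].μX.…
@2 send[Unit]  ✓  residual = μX.…
@3 got send[Str], protocol expects send[Int]  ✗

3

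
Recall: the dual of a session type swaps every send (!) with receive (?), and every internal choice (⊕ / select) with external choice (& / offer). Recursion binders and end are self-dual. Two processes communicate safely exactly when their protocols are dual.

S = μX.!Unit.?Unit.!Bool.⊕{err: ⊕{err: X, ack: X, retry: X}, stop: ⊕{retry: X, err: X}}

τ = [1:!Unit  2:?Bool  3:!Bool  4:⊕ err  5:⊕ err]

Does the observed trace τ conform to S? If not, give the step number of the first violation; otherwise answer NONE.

[1] !Unit  ✓  now at ?Unit.!Bool.⊕{err: ⊕{err: μX.…, ack: μX.…, retry: μX.…}, stop: ⊕{retry: μX.…, err: μX.…}}
[2] got ?Bool, protocol expects ?Unit  ✗

2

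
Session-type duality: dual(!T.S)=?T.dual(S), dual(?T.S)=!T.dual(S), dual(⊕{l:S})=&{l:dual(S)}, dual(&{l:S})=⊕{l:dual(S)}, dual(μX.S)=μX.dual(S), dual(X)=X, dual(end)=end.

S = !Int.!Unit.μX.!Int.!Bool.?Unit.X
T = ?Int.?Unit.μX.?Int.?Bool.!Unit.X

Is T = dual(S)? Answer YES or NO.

YES

!Int ‖ ?Int  ✓
  !Unit ‖ ?Unit  ✓
    μX ‖ μX  ✓ (μ self-dual)
      !Int ‖ ?Int  ✓
        !Bool ‖ ?Bool  ✓
          ?Unit ‖ !Unit  ✓
            X ‖ X  ✓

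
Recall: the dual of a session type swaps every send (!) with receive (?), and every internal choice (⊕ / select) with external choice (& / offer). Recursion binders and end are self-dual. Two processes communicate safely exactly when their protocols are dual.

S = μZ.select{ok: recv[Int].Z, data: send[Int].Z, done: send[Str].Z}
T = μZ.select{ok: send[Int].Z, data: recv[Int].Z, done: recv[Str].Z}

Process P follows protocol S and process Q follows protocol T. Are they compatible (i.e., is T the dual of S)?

μZ ‖ μZ  ok (rec unchanged)
  select{ok,data,done} ‖ select{ok,data,done}  ✗ choice polarity not flipped — not dual

NO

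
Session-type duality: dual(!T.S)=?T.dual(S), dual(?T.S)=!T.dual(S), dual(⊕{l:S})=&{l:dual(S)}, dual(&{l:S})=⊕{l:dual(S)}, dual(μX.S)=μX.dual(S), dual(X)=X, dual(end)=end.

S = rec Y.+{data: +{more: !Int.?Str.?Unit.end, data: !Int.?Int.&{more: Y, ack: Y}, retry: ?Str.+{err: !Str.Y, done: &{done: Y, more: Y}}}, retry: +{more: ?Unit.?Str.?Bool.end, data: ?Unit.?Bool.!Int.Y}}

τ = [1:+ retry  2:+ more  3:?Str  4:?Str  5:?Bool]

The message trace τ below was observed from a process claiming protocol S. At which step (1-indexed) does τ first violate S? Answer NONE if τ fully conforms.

3

@1 + retry  match  now at +{more: ?Unit.?Str.?Bool.end, data: ?Unit.?Bool.!Int.rec Y.…}
@2 + more  match  now at ?Unit.?Str.?Bool.end
@3 got ?Str, protocol expects ?Unit  ✗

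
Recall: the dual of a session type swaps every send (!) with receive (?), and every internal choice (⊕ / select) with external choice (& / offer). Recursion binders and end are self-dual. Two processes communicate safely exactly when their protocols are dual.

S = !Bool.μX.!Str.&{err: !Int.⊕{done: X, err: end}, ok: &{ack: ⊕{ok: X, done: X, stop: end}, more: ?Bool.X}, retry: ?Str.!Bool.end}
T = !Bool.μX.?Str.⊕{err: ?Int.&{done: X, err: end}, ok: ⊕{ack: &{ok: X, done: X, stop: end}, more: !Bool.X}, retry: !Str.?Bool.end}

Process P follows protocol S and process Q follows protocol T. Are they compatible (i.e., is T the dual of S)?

!Bool ‖ !Bool  ✗ same direction on both sides — not dual

NO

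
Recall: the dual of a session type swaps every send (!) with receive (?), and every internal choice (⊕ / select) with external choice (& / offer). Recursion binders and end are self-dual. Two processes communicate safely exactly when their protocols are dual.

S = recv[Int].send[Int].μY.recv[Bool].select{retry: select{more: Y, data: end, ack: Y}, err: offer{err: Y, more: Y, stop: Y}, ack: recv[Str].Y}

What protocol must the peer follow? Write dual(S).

send[Int].recv[Int].μY.send[Bool].offer{retry: offer{more: Y, data: end, ack: Y}, err: select{err: Y, more: Y, stop: Y}, ack: send[Str].Y}

recv[Int] → send[Int]
  send[Int] → recv[Int]
    μY → μY  (μ self-dual)
      recv[Bool] → send[Bool]
        select{retry,err,ack} → offer{retry,err,ack}  (⊕→&)
          case retry:
            select{more,data,ack} → offer{more,data,ack}  (⊕→&)
              case more:
                Y self-dual
              case data:
                end self-dual
              case ack:
                Y self-dual
          case err:
            offer{err,more,stop} → select{err,more,stop}  (&→⊕)
              case err:
                Y self-dual
              case more:
                Y self-dual
              case stop:
                Y self-dual
          case ack:
            recv[Str] → send[Str]
              Y self-dual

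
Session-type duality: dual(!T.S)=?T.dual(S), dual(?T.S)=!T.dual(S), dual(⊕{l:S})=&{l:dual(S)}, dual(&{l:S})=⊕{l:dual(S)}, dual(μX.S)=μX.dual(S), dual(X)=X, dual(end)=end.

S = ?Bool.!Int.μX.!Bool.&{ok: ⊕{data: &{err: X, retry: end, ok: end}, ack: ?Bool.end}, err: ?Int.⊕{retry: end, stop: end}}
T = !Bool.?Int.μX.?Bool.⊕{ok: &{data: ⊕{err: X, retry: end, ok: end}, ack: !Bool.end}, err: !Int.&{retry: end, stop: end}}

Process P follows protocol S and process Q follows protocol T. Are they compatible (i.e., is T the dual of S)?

?Bool ‖ !Bool  ✓
  !Int ‖ ?Int  ✓
    μX ‖ μX  ✓ (μ self-dual)
      !Bool ‖ ?Bool  ✓
        &{ok,err} ‖ ⊕{ok,err}  ✓ same labels
          [ok]
            ⊕{data,ack} ‖ &{data,ack}  ✓ same labels
              [data]
                &{err,retry,ok} ‖ ⊕{err,retry,ok}  ✓ same labels
                  [err]
                    X ‖ X  ✓
                  [retry]
                    end ‖ end  ✓
                  [ok]
                    end ‖ end  ✓
              [ack]
                ?Bool ‖ !Bool  ✓
                  end ‖ end  ✓
          [err]
            ?Int ‖ !Int  ✓
              ⊕{retry,stop} ‖ &{retry,stop}  ✓ same labels
                [retry]
                  end ‖ end  ✓
                [stop]
                  end ‖ end  ✓

YES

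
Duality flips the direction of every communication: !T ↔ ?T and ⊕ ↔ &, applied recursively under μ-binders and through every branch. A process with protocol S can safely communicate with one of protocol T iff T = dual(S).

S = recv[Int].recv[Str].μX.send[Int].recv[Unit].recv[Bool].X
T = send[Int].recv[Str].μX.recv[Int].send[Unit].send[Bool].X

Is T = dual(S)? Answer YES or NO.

NO

recv[Int] | send[Int]  ok
  recv[Str] | recv[Str]  ✗ same direction on both sides — not dual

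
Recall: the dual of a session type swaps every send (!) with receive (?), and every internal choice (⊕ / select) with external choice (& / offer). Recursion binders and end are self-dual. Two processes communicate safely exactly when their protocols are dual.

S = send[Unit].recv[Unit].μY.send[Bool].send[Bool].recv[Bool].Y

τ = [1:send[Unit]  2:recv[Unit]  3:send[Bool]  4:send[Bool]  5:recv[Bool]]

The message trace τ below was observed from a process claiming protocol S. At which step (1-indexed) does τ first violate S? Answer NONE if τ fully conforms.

[1] send[Unit]  ✓  residual = recv[Unit].μY.…
[2] recv[Unit]  ✓  residual = μY.…
[3] send[Bool]  ✓  residual = send[Bool].recv[Bool].μY.…
[4] send[Bool]  ✓  residual = recv[Bool].μY.…
[5] recv[Bool]  ✓  residual = μY.…
all 5 steps conform

NONE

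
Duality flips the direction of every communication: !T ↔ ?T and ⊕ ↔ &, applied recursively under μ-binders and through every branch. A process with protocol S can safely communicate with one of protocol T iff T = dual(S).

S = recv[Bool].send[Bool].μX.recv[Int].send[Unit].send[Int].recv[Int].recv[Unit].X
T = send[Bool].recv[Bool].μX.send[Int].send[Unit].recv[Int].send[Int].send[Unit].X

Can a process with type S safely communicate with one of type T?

NO

recv[Bool] vs send[Bool]  ok
  send[Bool] vs recv[Bool]  ok
    μX vs μX  ok (binder kept)
      recv[Int] vs send[Int]  ok
        send[Unit] vs send[Unit]  ✗ same direction on both sides — not dual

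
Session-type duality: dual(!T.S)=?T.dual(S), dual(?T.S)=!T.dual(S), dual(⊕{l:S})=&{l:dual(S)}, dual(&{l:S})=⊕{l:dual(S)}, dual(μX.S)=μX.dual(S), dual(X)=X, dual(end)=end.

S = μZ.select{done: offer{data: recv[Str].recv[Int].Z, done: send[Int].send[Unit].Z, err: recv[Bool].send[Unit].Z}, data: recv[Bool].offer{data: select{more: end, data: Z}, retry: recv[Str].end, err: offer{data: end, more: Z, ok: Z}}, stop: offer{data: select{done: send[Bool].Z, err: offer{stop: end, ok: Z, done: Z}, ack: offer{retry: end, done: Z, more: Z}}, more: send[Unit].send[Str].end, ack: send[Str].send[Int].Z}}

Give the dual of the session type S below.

μZ.offer{done: select{data: send[Str].send[Int].Z, done: recv[Int].recv[Unit].Z, err: send[Bool].recv[Unit].Z}, data: send[Bool].select{data: offer{more: end, data: Z}, retry: send[Str].end, err: select{data: end, more: Z, ok: Z}}, stop: select{data: offer{done: recv[Bool].Z, err: select{stop: end, ok: Z, done: Z}, ack: select{retry: end, done: Z, more: Z}}, more: recv[Unit].recv[Str].end, ack: recv[Str].recv[Int].Z}}

μZ = μZ  (rec unchanged)
  select{done,data,stop} = offer{done,data,stop}  (internal→external)
    [done]
      offer{data,done,err} = select{data,done,err}  (&→⊕)
        [data]
          recv[Str] = send[Str]
            recv[Int] = send[Int]
              Z self-dual
        [done]
          send[Int] = recv[Int]
            send[Unit] = recv[Unit]
              Z self-dual
        [err]
          recv[Bool] = send[Bool]
            send[Unit] = recv[Unit]
              Z self-dual
    [data]
      recv[Bool] = send[Bool]
        offer{data,retry,err} = select{data,retry,err}  (&→⊕)
          [data]
            select{more,data} = offer{more,data}  (internal→external)
              [more]
                end self-dual
              [data]
                Z self-dual
          [retry]
            recv[Str] = send[Str]
              end self-dual
          [err]
            offer{data,more,ok} = select{data,more,ok}  (&→⊕)
              [data]
                end self-dual
              [more]
                Z self-dual
              [ok]
                Z self-dual
    [stop]
      offer{data,more,ack} = select{data,more,ack}  (&→⊕)
        [data]
          select{done,err,ack} = offer{done,err,ack}  (internal→external)
            [done]
              send[Bool] = recv[Bool]
                Z self-dual
            [err]
              offer{stop,ok,done} = select{stop,ok,done}  (&→⊕)
                [stop]
                  end self-dual
                [ok]
                  Z self-dual
                [done]
                  Z self-dual
            [ack]
              offer{retry,done,more} = select{retry,done,more}  (&→⊕)
                [retry]
                  end self-dual
                [done]
                  Z self-dual
                [more]
                  Z self-dual
        [more]
          send[Unit] = recv[Unit]
            send[Str] = recv[Str]
              end self-dual
        [ack]
          send[Str] = recv[Str]
            send[Int] = recv[Int]
              Z self-dual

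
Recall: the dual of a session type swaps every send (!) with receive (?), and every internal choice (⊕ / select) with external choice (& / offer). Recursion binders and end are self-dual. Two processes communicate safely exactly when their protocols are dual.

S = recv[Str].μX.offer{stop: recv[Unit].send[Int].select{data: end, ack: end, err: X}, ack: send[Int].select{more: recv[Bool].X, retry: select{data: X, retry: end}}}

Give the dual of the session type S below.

send[Str].μX.select{stop: send[Unit].recv[Int].offer{data: end, ack: end, err: X}, ack: recv[Int].offer{more: send[Bool].X, retry: offer{data: X, retry: end}}}

recv[Str] = send[Str]
  μX = μX  (μ self-dual)
    offer{stop,ack} = select{stop,ack}  (offer→select)
      • stop:
        recv[Unit] = send[Unit]
          send[Int] = recv[Int]
            select{data,ack,err} = offer{data,ack,err}  (select→offer)
              • data:
                dual(end) = end
              • ack:
                dual(end) = end
              • err:
                dual(X) = X
      • ack:
        send[Int] = recv[Int]
          select{more,retry} = offer{more,retry}  (select→offer)
            • more:
              recv[Bool] = send[Bool]
                dual(X) = X
            • retry:
              select{data,retry} = offer{data,retry}  (select→offer)
                • data:
                  dual(X) = X
                • retry:
                  dual(end) = end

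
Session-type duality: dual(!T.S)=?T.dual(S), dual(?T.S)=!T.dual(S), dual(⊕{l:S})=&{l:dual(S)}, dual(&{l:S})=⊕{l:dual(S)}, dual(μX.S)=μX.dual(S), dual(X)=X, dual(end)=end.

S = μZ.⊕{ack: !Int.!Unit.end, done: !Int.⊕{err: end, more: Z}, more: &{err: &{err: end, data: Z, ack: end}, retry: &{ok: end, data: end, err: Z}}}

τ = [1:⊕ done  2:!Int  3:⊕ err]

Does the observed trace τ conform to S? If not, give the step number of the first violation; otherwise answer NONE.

NONE

[1] ⊕ done  ok  residual = !Int.⊕{err: end, more: μZ.…}
[2] !Int  ok  residual = ⊕{err: end, more: μZ.…}
[3] ⊕ err  ok  residual = end
trace exhausted — no violation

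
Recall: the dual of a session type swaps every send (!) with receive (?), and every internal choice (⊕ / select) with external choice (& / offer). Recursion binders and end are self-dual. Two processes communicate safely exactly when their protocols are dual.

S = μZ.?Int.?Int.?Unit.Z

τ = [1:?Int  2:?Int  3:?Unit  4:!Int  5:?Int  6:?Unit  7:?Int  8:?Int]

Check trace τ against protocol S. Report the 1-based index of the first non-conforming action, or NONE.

4

@1 ?Int  match  cont: ?Int.?Unit.μZ.…
@2 ?Int  match  cont: ?Unit.μZ.…
@3 ?Unit  match  cont: μZ.…
@4 got !Int, protocol expects ?Int  ✗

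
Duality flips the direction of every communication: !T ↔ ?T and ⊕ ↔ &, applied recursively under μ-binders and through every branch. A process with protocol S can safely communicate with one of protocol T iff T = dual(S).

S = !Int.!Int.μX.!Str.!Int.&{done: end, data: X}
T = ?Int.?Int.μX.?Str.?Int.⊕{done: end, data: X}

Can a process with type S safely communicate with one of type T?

YES

!Int vs ?Int  ✓
  !Int vs ?Int  ✓
    μX vs μX  ✓ (μ self-dual)
      !Str vs ?Str  ✓
        !Int vs ?Int  ✓
          &{done,data} vs ⊕{done,data}  ✓ label sets agree
            case done:
              end vs end  ✓
            case data:
              X vs X  ✓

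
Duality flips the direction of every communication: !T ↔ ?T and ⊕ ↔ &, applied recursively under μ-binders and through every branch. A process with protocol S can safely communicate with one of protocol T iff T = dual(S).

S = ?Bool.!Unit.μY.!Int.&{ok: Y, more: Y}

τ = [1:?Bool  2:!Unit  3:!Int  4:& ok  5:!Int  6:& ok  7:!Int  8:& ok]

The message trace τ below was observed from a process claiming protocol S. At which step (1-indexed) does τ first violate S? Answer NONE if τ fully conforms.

[1] ?Bool  ok  state: !Unit.μY.…
[2] !Unit  ok  state: μY.…
[3] !Int  ok  state: &{ok: μY.…, more: μY.…}
[4] & ok  ok  state: μY.…
[5] !Int  ok  state: &{ok: μY.…, more: μY.…}
[6] & ok  ok  state: μY.…
[7] !Int  ok  state: &{ok: μY.…, more: μY.…}
[8] & ok  ok  state: μY.…
all 8 steps conform

NONE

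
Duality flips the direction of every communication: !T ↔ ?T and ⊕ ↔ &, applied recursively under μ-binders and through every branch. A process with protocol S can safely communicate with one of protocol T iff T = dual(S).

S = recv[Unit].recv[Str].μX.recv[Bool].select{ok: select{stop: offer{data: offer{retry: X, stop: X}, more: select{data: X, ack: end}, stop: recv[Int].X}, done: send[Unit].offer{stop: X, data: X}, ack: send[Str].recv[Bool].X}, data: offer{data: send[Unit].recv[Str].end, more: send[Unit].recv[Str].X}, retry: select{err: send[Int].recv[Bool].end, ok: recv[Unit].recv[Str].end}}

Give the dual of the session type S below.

send[Unit].send[Str].μX.send[Bool].offer{ok: offer{stop: select{data: select{retry: X, stop: X}, more: offer{data: X, ack: end}, stop: send[Int].X}, done: recv[Unit].select{stop: X, data: X}, ack: recv[Str].send[Bool].X}, data: select{data: recv[Unit].send[Str].end, more: recv[Unit].send[Str].X}, retry: offer{err: recv[Int].send[Bool].end, ok: send[Unit].send[Str].end}}

recv[Unit] → send[Unit]
  recv[Str] → send[Str]
    μX → μX  (binder kept)
      recv[Bool] → send[Bool]
        select{ok,data,retry} → offer{ok,data,retry}  (select→offer)
          • ok:
            select{stop,done,ack} → offer{stop,done,ack}  (select→offer)
              • stop:
                offer{data,more,stop} → select{data,more,stop}  (offer→select)
                  • data:
                    offer{retry,stop} → select{retry,stop}  (offer→select)
                      • retry:
                        X self-dual
                      • stop:
                        X self-dual
                  • more:
                    select{data,ack} → offer{data,ack}  (select→offer)
                      • data:
                        X self-dual
                      • ack:
                        end self-dual
                  • stop:
                    recv[Int] → send[Int]
                      X self-dual
              • done:
                send[Unit] → recv[Unit]
                  offer{stop,data} → select{stop,data}  (offer→select)
                    • stop:
                      X self-dual
                    • data:
                      X self-dual
              • ack:
                send[Str] → recv[Str]
                  recv[Bool] → send[Bool]
                    X self-dual
          • data:
            offer{data,more} → select{data,more}  (offer→select)
              • data:
                send[Unit] → recv[Unit]
                  recv[Str] → send[Str]
                    end self-dual
              • more:
                send[Unit] → recv[Unit]
                  recv[Str] → send[Str]
                    X self-dual
          • retry:
            select{err,ok} → offer{err,ok}  (select→offer)
              • err:
                send[Int] → recv[Int]
                  recv[Bool] → send[Bool]
                    end self-dual
              • ok:
                recv[Unit] → send[Unit]
                  recv[Str] → send[Str]
                    end self-dual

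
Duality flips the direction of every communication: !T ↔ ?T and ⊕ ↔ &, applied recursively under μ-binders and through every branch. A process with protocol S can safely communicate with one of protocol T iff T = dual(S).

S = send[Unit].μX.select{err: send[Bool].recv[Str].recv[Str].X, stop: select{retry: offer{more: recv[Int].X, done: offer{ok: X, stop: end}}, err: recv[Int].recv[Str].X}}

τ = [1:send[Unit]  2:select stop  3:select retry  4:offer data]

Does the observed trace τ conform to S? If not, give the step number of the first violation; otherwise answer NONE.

@1 send[Unit]  ✓  state: μX.…
@2 select stop  ✓  state: select{retry: offer{more: recv[Int].μX.…, done: offer{ok: μX.…, stop: end}}, err: recv[Int].recv[Str].μX.…}
@3 select retry  ✓  state: offer{more: recv[Int].μX.…, done: offer{ok: μX.…, stop: end}}
@4 got offer data, protocol expects offer more or offer done  ✗

4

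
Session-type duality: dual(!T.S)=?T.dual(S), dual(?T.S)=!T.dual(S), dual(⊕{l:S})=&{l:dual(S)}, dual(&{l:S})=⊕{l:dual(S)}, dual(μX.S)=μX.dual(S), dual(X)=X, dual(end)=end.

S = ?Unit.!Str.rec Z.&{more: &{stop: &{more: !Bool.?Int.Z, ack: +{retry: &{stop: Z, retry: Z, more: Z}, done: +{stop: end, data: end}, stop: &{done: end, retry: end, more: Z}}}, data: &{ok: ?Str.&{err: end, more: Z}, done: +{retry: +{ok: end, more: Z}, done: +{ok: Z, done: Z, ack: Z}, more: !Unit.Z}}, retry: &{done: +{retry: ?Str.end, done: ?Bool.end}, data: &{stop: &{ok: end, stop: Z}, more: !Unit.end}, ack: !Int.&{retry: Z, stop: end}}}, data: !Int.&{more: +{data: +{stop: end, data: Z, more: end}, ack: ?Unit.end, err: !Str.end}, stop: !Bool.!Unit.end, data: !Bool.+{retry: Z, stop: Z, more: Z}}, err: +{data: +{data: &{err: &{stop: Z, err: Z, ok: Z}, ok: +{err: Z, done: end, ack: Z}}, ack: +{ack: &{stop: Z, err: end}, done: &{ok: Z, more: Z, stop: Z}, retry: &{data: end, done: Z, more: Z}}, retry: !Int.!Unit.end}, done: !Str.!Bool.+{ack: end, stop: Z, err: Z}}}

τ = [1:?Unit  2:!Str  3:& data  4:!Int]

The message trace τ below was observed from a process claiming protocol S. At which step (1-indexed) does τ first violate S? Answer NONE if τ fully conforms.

step 1: ?Unit  match  cont: !Str.rec Z.…
step 2: !Str  match  cont: rec Z.…
step 3: & data  match  cont: !Int.&{more: +{data: +{stop: end, data: rec Z.…, more: end}, ack: ?Unit.end, err: !Str.end}, stop: !Bool.!Unit.end, data: !Bool.+{retry: rec Z.…, stop: rec Z.…, more: rec Z.…}}
step 4: !Int  match  cont: &{more: +{data: +{stop: end, data: rec Z.…, more: end}, ack: ?Unit.end, err: !Str.end}, stop: !Bool.!Unit.end, data: !Bool.+{retry: rec Z.…, stop: rec Z.…, more: rec Z.…}}
τ conforms to S (length 4)

NONE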